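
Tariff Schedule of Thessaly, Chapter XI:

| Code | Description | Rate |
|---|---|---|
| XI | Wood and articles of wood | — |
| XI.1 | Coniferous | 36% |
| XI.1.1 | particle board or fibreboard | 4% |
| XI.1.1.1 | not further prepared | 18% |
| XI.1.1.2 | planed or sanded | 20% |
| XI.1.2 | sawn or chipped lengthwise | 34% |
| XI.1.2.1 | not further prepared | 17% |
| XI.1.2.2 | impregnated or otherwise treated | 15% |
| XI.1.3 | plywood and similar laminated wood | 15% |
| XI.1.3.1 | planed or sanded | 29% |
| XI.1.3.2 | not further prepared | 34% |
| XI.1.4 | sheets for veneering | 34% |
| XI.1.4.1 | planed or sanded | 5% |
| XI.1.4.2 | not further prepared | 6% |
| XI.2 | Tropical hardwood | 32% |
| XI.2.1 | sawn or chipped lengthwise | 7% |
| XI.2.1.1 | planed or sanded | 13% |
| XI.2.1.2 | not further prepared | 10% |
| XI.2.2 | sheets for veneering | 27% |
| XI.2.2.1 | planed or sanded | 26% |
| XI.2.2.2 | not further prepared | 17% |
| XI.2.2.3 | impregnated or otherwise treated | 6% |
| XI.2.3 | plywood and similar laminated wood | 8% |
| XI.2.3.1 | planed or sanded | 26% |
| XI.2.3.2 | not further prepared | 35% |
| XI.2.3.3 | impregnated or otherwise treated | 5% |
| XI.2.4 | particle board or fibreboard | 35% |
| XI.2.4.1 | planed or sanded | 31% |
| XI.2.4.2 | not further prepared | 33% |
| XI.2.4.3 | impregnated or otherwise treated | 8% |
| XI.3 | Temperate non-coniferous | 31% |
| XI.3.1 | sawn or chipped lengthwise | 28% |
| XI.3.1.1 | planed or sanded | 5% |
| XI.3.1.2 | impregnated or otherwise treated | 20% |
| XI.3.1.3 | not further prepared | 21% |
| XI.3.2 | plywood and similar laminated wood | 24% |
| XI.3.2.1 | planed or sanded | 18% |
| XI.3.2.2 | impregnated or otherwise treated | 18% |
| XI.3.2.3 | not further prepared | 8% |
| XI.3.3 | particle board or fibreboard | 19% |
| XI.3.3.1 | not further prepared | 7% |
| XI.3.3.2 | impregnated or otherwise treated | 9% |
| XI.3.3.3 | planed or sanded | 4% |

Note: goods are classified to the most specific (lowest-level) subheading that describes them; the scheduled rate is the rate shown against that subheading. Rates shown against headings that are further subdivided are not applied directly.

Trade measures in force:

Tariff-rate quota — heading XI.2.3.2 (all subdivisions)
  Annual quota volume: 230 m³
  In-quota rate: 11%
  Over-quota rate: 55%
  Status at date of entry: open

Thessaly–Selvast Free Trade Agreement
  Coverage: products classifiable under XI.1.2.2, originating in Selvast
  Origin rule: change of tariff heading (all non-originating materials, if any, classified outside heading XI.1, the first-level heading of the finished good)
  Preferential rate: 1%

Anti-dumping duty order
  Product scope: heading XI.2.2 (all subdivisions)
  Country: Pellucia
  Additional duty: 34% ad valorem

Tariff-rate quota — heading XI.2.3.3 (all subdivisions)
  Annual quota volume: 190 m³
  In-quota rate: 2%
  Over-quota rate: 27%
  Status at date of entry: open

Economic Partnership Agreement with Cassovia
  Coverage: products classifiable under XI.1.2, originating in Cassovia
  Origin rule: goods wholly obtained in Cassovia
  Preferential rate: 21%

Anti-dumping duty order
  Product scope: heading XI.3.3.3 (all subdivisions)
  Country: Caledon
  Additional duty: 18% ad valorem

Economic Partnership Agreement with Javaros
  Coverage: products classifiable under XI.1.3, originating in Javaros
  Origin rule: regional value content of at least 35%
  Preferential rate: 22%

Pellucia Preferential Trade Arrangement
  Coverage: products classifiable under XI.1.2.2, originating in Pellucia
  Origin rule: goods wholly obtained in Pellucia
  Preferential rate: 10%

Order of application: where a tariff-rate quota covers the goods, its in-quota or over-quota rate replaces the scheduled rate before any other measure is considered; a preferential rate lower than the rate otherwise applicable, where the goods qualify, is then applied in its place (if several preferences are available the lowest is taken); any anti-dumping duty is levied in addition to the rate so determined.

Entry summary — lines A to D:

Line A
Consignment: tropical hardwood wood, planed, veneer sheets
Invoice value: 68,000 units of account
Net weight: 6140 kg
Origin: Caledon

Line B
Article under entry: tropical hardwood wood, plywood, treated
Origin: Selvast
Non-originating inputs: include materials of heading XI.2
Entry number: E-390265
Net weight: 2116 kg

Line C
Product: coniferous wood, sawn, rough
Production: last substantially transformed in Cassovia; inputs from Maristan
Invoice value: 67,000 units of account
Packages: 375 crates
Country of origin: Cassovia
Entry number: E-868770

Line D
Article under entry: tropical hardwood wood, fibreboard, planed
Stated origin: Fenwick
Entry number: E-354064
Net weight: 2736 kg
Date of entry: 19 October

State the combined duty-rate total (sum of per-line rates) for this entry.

Line A: tropical hardwood → XI.2; veneer sheets → XI.2.2; planed → XI.2.2.1. Scheduled 26%. No special measure applies. → 26%.
Line B: tropical hardwood → XI.2; plywood → XI.2.3; treated → XI.2.3.3. Scheduled 5%. quota on XI.2.3.3 open → in-quota 2%; Selvast agreement on XI.1.2.2: XI.2.3.3 not covered. → 2%.
Line C: coniferous → XI.1; sawn → XI.1.2; rough → XI.1.2.1. Scheduled 17%. Cassovia agreement on XI.1.2: not wholly obtained. → 17%.
Line D: tropical hardwood → XI.2; fibreboard → XI.2.4; planed → XI.2.4.1. Scheduled 31%. No special measure applies. → 31%.
Sum: 26% + 2% + 17% + 31% = 76%.

76%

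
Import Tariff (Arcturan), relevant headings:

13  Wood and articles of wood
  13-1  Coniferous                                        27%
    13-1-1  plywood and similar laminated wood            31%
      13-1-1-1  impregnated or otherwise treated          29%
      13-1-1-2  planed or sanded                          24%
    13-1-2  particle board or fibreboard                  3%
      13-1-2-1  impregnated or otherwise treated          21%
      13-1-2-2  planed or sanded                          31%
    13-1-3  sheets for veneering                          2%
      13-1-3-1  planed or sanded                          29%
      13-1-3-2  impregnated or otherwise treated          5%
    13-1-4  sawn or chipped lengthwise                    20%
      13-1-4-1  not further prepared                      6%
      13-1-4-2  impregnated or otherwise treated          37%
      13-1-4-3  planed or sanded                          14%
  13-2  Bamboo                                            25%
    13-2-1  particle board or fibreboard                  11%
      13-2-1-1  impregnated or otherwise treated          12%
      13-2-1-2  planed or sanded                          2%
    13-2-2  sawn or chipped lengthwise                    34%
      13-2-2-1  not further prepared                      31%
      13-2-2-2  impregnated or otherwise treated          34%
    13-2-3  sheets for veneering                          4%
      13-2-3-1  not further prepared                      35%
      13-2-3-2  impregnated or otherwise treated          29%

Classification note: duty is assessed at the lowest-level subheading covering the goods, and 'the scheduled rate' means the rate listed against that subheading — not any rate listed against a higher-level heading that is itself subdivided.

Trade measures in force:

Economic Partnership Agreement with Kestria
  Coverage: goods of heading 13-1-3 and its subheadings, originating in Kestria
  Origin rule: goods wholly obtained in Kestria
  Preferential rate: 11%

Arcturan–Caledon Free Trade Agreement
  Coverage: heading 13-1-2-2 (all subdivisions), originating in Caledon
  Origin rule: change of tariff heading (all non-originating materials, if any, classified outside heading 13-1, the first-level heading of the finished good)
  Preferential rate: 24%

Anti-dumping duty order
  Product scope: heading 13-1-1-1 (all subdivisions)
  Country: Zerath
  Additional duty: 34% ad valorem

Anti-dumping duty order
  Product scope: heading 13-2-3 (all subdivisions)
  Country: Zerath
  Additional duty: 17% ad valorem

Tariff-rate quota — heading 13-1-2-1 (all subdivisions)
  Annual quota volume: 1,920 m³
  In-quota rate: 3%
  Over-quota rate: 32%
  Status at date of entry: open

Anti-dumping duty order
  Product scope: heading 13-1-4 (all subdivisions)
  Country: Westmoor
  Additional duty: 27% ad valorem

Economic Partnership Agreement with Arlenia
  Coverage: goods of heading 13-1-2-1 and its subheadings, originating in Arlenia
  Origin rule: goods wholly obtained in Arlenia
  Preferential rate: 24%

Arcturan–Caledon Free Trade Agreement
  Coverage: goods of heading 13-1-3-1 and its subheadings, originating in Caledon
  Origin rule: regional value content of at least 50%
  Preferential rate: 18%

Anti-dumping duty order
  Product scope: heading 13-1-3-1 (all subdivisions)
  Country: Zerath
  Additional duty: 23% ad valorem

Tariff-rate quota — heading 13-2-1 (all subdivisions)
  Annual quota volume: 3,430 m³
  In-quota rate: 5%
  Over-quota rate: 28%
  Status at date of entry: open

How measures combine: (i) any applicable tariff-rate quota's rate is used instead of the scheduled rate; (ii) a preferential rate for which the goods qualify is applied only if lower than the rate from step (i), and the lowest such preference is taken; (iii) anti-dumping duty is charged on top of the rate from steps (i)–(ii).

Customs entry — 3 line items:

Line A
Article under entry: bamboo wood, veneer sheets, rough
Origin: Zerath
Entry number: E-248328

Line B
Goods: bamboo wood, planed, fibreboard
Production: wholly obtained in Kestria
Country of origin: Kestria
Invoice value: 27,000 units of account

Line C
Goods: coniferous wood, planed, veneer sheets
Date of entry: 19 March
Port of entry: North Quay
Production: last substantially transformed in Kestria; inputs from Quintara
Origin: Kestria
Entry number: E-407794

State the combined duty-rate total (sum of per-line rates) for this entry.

Line A: bamboo → 13-2; veneer sheets → 13-2-3; rough → 13-2-3-1. Scheduled 35%. anti-dumping (Zerath, 13-2-3): +17%; total 35% + 17% = 52%. → 52%.
Line B: bamboo → 13-2; fibreboard → 13-2-1; planed → 13-2-1-2. Scheduled 2%. quota on 13-2-1 open → in-quota 5%; Kestria agreement on 13-1-3: 13-2-1-2 not covered. → 5%.
Line C: coniferous → 13-1; veneer sheets → 13-1-3; planed → 13-1-3-1. Scheduled 29%. Kestria agreement on 13-1-3: not wholly obtained. → 29%.
Sum: 52% + 5% + 29% = 86%.

86%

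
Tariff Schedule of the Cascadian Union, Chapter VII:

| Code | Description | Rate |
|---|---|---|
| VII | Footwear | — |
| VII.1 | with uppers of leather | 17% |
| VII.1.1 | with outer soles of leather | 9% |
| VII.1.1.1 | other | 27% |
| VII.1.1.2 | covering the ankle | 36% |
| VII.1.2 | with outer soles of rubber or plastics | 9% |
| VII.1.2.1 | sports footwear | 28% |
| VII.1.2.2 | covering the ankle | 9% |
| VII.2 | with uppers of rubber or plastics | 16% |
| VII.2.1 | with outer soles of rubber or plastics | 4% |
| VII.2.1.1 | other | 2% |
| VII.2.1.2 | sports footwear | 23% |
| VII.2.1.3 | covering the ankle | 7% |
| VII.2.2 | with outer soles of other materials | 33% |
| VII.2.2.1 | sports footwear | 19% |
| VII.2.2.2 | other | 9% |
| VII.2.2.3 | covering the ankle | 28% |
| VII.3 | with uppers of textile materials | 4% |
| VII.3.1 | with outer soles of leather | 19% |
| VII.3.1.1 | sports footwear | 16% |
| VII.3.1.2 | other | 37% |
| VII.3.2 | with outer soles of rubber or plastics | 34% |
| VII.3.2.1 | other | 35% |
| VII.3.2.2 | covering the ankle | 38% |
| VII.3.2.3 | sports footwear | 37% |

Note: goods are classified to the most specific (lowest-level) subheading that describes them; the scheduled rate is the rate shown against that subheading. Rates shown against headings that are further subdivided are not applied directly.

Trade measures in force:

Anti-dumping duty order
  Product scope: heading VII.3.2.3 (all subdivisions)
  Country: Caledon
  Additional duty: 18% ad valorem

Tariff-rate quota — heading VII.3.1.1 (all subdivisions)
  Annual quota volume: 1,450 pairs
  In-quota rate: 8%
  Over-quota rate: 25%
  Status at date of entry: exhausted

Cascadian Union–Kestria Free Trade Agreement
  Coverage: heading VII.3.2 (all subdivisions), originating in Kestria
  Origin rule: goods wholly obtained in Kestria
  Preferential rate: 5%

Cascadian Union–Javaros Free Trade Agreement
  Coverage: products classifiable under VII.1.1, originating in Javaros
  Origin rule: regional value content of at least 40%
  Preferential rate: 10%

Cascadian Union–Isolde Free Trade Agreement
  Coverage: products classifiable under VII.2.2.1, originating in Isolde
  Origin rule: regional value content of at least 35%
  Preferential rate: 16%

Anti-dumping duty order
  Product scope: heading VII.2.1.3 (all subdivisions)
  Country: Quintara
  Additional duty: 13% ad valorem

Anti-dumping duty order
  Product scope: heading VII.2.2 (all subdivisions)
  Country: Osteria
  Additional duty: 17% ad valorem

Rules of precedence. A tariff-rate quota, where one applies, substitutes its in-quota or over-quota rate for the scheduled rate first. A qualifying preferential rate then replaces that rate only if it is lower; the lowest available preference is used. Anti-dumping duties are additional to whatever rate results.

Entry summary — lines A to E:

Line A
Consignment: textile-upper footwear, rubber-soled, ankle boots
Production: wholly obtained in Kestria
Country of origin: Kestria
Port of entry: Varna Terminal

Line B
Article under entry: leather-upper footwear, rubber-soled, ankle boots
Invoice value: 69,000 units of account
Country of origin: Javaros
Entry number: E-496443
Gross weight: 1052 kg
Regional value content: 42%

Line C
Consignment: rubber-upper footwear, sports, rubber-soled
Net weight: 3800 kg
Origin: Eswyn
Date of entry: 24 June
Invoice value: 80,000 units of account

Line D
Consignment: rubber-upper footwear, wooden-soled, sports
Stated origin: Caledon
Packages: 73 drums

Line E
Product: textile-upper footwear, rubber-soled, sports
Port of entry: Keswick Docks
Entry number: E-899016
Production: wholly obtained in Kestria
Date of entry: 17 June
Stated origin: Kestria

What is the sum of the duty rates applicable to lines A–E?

61%

Line A: textile-upper → VII.3; rubber-soled → VII.3.2; ankle boots → VII.3.2.2. Scheduled 38%. Kestria agreement on VII.3.2: wholly obtained → 5% available; preferential 5%. → 5%.
Line B: leather-upper → VII.1; rubber-soled → VII.1.2; ankle boots → VII.1.2.2. Scheduled 9%. Javaros agreement on VII.1.1: VII.1.2.2 not covered. → 9%.
Line C: rubber-upper → VII.2; rubber-soled → VII.2.1; sports → VII.2.1.2. Scheduled 23%. No special measure applies. → 23%.
Line D: rubber-upper → VII.2; wooden-soled → VII.2.2; sports → VII.2.2.1. Scheduled 19%. No special measure applies. → 19%.
Line E: textile-upper → VII.3; rubber-soled → VII.3.2; sports → VII.3.2.3. Scheduled 37%. Kestria agreement on VII.3.2: wholly obtained → 5% available; preferential 5%. → 5%.
Sum: 5% + 9% + 23% + 19% + 5% = 61%.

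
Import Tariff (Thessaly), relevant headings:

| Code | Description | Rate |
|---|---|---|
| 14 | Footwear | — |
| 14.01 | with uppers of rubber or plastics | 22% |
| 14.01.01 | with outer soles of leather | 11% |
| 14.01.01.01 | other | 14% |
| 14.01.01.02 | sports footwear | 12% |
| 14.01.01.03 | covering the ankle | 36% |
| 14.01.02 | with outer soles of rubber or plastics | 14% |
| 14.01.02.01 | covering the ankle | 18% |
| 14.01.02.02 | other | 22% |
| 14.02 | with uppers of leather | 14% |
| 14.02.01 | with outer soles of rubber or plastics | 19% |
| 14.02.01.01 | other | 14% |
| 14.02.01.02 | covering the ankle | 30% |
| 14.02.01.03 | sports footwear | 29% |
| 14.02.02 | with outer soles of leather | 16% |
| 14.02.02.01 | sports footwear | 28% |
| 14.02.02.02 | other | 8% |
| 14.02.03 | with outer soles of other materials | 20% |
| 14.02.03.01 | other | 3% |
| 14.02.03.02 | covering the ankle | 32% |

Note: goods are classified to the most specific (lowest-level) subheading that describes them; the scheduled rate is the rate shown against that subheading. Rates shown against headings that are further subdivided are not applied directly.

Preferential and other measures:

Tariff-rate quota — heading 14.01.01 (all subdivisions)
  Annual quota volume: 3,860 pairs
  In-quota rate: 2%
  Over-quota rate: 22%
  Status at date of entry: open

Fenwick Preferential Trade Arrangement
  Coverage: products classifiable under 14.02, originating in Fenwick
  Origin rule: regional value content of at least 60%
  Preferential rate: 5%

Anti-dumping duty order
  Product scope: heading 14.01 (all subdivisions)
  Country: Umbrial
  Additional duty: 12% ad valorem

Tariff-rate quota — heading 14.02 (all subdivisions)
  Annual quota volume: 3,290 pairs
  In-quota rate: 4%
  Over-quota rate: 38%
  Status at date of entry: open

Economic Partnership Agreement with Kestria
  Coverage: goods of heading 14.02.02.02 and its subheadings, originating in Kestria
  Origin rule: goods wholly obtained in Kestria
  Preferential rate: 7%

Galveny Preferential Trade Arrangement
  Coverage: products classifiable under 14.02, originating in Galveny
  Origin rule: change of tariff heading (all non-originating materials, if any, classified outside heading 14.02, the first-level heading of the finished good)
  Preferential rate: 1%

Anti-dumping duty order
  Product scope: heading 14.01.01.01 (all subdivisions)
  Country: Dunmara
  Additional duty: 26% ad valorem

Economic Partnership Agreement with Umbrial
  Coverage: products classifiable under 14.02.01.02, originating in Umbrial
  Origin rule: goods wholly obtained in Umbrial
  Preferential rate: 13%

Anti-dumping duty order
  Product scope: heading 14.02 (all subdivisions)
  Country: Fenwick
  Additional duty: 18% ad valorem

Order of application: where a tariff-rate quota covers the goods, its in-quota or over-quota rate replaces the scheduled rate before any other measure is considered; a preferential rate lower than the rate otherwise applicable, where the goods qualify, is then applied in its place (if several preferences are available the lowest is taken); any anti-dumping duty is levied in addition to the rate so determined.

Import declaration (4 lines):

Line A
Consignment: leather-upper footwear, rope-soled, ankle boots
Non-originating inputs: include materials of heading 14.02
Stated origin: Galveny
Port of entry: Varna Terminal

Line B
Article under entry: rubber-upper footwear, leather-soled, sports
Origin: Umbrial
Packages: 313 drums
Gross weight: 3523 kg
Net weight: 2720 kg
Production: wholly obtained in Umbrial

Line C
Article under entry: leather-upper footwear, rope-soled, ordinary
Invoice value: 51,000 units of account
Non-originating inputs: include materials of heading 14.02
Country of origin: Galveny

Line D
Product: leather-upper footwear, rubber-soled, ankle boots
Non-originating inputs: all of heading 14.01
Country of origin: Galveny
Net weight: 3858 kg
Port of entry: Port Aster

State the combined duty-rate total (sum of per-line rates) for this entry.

Line A: leather-upper → 14.02; rope-soled → 14.02.03; ankle boots → 14.02.03.02. Scheduled 32%. quota on 14.02 open → in-quota 4%; Galveny agreement on 14.02: CTH not met. → 4%.
Line B: rubber-upper → 14.01; leather-soled → 14.01.01; sports → 14.01.01.02. Scheduled 12%. quota on 14.01.01 open → in-quota 2%; Umbrial agreement on 14.02.01.02: 14.01.01.02 not covered; anti-dumping (Umbrial, 14.01): +12%; total 2% + 12% = 14%. → 14%.
Line C: leather-upper → 14.02; rope-soled → 14.02.03; ordinary → 14.02.03.01. Scheduled 3%. quota on 14.02 open → in-quota 4%; Galveny agreement on 14.02: CTH not met. → 4%.
Line D: leather-upper → 14.02; rubber-soled → 14.02.01; ankle boots → 14.02.01.02. Scheduled 30%. quota on 14.02 open → in-quota 4%; Galveny agreement on 14.02: CTH met → 1% available; preferential 1%. → 1%.
Sum: 4% + 14% + 4% + 1% = 23%.

23%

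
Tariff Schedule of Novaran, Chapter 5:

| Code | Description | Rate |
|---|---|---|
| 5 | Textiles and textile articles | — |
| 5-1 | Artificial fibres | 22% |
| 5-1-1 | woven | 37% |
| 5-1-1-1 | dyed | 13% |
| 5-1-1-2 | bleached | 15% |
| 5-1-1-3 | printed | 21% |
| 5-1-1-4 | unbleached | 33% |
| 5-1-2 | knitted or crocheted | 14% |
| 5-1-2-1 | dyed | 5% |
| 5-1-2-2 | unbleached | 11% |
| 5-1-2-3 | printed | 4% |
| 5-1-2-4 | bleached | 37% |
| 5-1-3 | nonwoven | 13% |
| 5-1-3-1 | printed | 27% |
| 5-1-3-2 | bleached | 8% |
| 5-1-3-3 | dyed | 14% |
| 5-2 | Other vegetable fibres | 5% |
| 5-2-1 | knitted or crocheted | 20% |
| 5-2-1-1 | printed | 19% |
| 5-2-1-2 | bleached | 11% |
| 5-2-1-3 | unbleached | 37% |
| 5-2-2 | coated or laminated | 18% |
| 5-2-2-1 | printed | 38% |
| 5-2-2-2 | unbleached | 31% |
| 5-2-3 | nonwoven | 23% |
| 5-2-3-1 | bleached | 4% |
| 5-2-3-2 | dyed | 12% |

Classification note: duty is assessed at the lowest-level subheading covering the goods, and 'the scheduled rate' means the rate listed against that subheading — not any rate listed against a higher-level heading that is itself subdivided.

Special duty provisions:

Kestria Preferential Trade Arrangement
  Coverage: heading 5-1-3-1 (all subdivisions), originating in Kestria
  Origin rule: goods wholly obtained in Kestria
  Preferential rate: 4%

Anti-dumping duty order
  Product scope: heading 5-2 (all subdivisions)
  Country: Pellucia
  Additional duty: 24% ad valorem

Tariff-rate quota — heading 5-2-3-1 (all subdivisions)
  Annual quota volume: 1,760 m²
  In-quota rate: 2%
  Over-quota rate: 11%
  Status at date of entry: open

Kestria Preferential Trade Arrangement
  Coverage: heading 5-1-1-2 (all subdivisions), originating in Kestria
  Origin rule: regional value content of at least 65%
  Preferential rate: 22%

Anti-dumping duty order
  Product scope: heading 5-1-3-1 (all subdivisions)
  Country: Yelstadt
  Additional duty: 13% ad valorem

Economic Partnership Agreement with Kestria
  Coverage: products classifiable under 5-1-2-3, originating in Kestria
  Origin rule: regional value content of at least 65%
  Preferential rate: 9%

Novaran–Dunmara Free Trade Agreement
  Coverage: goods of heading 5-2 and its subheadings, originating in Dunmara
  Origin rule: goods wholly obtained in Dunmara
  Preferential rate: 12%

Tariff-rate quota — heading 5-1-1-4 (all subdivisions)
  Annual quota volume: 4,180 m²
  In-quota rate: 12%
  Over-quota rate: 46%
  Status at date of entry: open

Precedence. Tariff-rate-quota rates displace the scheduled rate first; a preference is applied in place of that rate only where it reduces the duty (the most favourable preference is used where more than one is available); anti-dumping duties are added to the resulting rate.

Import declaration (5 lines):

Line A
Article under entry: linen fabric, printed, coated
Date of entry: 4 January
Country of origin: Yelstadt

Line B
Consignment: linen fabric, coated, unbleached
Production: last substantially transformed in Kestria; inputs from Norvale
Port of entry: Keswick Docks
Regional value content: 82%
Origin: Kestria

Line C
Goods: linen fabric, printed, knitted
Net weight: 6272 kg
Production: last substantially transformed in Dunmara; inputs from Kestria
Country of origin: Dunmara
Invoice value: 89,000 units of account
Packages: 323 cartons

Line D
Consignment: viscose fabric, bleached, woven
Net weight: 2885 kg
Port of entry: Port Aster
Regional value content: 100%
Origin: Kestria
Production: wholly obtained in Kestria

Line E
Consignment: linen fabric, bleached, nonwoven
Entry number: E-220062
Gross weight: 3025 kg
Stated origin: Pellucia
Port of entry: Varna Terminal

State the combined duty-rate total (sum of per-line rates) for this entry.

129%

Line A: linen → 5-2; coated → 5-2-2; printed → 5-2-2-1. Scheduled 38%. No special measure applies. → 38%.
Line B: linen → 5-2; coated → 5-2-2; unbleached → 5-2-2-2. Scheduled 31%. Kestria agreement on 5-1-3-1: 5-2-2-2 not covered; Kestria agreement on 5-1-1-2: 5-2-2-2 not covered; Kestria agreement on 5-1-2-3: 5-2-2-2 not covered. → 31%.
Line C: linen → 5-2; knitted → 5-2-1; printed → 5-2-1-1. Scheduled 19%. Dunmara agreement on 5-2: not wholly obtained. → 19%.
Line D: viscose → 5-1; woven → 5-1-1; bleached → 5-1-1-2. Scheduled 15%. Kestria agreement on 5-1-3-1: 5-1-1-2 not covered; Kestria agreement on 5-1-1-2: RVC ≥ 65% → 22% available; Kestria agreement on 5-1-2-3: 5-1-1-2 not covered; preference 22% not lower than 15% → no reduction. → 15%.
Line E: linen → 5-2; nonwoven → 5-2-3; bleached → 5-2-3-1. Scheduled 4%. quota on 5-2-3-1 open → in-quota 2%; anti-dumping (Pellucia, 5-2): +24%; total 2% + 24% = 26%. → 26%.
Sum: 38% + 31% + 19% + 15% + 26% = 129%.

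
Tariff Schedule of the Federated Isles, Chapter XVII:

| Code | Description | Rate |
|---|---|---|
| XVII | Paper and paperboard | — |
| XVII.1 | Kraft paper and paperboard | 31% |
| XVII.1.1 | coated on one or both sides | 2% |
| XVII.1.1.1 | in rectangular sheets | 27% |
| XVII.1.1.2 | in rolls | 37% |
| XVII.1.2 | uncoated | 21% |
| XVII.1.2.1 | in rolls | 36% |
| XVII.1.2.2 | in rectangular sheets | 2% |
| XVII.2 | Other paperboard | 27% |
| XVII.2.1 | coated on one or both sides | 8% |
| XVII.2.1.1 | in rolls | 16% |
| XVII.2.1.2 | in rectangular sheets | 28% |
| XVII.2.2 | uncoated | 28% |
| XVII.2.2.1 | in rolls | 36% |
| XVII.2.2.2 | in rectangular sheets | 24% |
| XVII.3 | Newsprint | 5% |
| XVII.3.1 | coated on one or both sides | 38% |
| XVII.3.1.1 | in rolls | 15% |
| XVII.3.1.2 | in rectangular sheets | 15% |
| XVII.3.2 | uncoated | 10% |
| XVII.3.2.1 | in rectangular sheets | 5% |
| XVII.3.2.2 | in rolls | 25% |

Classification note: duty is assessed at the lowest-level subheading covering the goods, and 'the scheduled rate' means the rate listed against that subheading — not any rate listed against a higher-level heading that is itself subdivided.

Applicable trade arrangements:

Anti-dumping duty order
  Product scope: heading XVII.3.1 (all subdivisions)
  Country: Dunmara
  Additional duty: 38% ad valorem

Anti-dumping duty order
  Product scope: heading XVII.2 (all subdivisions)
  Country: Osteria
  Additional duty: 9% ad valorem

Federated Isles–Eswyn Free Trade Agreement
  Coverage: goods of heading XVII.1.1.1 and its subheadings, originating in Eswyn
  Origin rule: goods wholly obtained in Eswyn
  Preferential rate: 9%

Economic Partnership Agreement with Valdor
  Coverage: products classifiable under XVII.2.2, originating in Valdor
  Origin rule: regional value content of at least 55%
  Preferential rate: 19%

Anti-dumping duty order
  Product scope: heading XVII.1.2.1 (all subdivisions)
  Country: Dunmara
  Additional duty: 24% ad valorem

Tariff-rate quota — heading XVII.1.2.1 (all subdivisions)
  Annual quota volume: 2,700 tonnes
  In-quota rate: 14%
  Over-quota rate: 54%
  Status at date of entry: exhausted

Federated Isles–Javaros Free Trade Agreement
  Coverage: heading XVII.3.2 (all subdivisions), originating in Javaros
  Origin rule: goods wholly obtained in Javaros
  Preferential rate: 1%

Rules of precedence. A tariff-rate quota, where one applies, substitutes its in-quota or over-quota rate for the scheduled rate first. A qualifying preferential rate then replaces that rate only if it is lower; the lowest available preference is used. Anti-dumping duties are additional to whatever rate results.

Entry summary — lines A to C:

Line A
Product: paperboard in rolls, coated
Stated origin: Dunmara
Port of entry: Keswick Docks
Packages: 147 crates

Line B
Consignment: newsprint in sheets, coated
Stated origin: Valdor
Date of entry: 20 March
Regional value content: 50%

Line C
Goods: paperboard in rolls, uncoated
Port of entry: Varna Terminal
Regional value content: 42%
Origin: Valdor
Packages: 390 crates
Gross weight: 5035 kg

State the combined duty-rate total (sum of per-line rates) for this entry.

Line A: paperboard → XVII.2; coated → XVII.2.1; in rolls → XVII.2.1.1. Scheduled 16%. No special measure applies. → 16%.
Line B: newsprint → XVII.3; coated → XVII.3.1; in sheets → XVII.3.1.2. Scheduled 15%. Valdor agreement on XVII.2.2: XVII.3.1.2 not covered. → 15%.
Line C: paperboard → XVII.2; uncoated → XVII.2.2; in rolls → XVII.2.2.1. Scheduled 36%. Valdor agreement on XVII.2.2: RVC < 55%. → 36%.
Sum: 16% + 15% + 36% = 67%.

67%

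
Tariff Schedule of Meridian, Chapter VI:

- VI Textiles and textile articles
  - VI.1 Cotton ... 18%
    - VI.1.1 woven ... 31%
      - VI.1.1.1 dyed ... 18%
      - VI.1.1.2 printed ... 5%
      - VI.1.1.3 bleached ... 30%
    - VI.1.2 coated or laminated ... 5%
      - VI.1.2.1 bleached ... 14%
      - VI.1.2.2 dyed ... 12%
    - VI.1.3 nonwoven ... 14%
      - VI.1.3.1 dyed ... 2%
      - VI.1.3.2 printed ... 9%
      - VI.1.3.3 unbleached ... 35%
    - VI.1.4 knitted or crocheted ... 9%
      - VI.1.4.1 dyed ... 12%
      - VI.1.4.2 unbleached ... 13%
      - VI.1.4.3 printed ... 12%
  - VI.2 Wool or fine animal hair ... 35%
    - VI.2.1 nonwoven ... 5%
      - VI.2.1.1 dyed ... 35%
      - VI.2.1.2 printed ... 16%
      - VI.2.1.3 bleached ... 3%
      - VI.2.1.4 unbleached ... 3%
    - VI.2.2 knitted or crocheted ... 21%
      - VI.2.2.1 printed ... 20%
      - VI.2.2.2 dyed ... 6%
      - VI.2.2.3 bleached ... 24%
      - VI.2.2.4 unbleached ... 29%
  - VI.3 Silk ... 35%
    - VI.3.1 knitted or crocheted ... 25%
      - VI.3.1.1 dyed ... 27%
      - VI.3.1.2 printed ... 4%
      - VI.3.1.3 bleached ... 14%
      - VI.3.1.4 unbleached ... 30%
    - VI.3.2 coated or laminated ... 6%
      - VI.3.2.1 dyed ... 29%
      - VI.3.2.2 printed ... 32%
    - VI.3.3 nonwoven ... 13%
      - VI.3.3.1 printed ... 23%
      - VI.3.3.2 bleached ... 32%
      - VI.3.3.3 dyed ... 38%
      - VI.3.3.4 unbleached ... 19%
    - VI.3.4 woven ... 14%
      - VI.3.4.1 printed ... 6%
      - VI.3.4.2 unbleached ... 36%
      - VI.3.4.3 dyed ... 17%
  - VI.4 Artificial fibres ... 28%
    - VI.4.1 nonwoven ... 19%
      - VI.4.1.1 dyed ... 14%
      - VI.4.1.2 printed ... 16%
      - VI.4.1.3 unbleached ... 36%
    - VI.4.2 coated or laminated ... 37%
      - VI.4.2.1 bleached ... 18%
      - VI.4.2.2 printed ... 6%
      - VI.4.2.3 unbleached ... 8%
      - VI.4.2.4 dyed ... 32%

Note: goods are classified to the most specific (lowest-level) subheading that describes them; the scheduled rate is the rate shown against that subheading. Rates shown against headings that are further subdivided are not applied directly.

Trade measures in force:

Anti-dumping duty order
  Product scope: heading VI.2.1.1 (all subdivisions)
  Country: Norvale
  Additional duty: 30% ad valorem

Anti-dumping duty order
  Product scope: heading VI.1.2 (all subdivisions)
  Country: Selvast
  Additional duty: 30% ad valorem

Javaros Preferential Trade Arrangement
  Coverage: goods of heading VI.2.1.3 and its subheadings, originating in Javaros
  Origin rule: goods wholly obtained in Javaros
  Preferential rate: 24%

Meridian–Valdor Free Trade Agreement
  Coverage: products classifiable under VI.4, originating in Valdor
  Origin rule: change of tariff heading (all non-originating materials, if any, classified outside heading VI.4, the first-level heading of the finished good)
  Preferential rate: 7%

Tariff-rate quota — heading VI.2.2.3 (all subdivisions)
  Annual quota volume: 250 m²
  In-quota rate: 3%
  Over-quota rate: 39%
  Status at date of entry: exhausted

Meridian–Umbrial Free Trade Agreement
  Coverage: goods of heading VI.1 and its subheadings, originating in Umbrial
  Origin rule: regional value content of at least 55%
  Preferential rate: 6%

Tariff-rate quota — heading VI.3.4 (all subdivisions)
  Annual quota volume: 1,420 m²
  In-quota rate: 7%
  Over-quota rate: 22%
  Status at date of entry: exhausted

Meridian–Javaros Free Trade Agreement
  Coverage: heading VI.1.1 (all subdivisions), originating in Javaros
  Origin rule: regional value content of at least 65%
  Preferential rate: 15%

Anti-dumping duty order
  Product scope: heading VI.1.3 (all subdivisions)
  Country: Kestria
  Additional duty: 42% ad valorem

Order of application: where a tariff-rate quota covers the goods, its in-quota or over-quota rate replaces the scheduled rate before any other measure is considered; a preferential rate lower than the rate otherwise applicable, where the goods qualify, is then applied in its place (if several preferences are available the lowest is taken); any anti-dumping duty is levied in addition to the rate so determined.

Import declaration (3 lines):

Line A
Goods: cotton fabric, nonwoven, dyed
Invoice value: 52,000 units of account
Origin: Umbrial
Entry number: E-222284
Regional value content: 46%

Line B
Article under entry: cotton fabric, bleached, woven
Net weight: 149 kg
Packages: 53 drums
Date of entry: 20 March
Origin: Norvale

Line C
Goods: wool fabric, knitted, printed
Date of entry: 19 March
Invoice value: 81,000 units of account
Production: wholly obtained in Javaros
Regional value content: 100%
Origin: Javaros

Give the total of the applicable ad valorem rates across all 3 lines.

52%

Line A: cotton → VI.1; nonwoven → VI.1.3; dyed → VI.1.3.1. Scheduled 2%. Umbrial agreement on VI.1: RVC < 55%. → 2%.
Line B: cotton → VI.1; woven → VI.1.1; bleached → VI.1.1.3. Scheduled 30%. No special measure applies. → 30%.
Line C: wool → VI.2; knitted → VI.2.2; printed → VI.2.2.1. Scheduled 20%. Javaros agreement on VI.2.1.3: VI.2.2.1 not covered; Javaros agreement on VI.1.1: VI.2.2.1 not covered. → 20%.
Sum: 2% + 30% + 20% = 52%.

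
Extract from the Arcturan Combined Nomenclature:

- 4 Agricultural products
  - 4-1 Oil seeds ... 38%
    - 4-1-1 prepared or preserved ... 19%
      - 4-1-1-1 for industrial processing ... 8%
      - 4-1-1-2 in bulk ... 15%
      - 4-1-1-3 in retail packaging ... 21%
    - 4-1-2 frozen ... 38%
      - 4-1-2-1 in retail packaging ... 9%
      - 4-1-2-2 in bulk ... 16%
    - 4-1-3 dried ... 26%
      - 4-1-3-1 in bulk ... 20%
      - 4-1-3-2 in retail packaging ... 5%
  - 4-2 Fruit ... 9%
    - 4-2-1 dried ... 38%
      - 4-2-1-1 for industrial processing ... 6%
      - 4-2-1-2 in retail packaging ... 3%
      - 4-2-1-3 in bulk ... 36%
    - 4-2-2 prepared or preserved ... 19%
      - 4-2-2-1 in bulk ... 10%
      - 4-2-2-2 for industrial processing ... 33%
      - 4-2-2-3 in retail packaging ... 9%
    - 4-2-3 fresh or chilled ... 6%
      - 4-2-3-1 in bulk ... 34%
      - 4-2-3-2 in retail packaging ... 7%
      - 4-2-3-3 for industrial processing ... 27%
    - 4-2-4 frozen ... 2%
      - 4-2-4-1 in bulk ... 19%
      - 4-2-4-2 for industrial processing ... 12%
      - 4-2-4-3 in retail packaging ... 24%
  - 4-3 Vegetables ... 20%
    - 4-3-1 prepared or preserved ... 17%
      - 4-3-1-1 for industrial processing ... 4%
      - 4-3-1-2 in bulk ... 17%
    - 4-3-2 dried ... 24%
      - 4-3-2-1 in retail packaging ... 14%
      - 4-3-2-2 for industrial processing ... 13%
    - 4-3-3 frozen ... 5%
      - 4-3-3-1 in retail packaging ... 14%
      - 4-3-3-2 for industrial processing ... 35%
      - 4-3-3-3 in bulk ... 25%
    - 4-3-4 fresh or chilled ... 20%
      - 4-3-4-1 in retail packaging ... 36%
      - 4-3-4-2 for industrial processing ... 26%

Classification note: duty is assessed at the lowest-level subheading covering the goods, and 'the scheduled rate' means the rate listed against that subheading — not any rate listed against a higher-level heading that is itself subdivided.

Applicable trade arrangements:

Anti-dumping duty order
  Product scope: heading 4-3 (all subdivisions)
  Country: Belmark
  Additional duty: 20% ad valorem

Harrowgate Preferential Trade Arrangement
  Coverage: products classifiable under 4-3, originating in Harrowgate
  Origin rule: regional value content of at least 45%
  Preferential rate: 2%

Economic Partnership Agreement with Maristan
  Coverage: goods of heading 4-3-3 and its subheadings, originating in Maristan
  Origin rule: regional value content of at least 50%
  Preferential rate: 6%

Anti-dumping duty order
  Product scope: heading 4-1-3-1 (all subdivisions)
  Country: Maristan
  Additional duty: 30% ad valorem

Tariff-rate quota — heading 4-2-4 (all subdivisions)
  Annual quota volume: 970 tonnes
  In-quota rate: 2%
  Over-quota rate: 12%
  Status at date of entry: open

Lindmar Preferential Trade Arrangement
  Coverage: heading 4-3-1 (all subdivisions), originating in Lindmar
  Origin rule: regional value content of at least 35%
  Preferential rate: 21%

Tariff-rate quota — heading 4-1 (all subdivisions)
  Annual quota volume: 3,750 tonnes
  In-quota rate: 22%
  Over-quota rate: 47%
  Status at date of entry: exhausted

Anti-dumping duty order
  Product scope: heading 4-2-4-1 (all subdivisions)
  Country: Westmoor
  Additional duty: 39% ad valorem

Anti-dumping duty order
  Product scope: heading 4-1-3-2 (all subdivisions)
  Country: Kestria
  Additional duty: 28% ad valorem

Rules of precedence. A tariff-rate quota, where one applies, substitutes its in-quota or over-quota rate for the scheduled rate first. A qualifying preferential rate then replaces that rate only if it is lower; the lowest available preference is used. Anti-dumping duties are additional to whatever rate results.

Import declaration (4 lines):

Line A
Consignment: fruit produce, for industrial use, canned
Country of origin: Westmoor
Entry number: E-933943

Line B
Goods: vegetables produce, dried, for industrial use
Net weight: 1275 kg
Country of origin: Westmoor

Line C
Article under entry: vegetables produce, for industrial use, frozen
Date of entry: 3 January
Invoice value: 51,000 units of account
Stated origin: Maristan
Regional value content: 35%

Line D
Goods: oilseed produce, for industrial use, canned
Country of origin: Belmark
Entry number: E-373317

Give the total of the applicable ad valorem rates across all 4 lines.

Line A: fruit → 4-2; canned → 4-2-2; for industrial use → 4-2-2-2. Scheduled 33%. No special measure applies. → 33%.
Line B: vegetables → 4-3; dried → 4-3-2; for industrial use → 4-3-2-2. Scheduled 13%. No special measure applies. → 13%.
Line C: vegetables → 4-3; frozen → 4-3-3; for industrial use → 4-3-3-2. Scheduled 35%. Maristan agreement on 4-3-3: RVC < 50%. → 35%.
Line D: oilseed → 4-1; canned → 4-1-1; for industrial use → 4-1-1-1. Scheduled 8%. quota on 4-1 exhausted → over-quota 47%. → 47%.
Sum: 33% + 13% + 35% + 47% = 128%.

128%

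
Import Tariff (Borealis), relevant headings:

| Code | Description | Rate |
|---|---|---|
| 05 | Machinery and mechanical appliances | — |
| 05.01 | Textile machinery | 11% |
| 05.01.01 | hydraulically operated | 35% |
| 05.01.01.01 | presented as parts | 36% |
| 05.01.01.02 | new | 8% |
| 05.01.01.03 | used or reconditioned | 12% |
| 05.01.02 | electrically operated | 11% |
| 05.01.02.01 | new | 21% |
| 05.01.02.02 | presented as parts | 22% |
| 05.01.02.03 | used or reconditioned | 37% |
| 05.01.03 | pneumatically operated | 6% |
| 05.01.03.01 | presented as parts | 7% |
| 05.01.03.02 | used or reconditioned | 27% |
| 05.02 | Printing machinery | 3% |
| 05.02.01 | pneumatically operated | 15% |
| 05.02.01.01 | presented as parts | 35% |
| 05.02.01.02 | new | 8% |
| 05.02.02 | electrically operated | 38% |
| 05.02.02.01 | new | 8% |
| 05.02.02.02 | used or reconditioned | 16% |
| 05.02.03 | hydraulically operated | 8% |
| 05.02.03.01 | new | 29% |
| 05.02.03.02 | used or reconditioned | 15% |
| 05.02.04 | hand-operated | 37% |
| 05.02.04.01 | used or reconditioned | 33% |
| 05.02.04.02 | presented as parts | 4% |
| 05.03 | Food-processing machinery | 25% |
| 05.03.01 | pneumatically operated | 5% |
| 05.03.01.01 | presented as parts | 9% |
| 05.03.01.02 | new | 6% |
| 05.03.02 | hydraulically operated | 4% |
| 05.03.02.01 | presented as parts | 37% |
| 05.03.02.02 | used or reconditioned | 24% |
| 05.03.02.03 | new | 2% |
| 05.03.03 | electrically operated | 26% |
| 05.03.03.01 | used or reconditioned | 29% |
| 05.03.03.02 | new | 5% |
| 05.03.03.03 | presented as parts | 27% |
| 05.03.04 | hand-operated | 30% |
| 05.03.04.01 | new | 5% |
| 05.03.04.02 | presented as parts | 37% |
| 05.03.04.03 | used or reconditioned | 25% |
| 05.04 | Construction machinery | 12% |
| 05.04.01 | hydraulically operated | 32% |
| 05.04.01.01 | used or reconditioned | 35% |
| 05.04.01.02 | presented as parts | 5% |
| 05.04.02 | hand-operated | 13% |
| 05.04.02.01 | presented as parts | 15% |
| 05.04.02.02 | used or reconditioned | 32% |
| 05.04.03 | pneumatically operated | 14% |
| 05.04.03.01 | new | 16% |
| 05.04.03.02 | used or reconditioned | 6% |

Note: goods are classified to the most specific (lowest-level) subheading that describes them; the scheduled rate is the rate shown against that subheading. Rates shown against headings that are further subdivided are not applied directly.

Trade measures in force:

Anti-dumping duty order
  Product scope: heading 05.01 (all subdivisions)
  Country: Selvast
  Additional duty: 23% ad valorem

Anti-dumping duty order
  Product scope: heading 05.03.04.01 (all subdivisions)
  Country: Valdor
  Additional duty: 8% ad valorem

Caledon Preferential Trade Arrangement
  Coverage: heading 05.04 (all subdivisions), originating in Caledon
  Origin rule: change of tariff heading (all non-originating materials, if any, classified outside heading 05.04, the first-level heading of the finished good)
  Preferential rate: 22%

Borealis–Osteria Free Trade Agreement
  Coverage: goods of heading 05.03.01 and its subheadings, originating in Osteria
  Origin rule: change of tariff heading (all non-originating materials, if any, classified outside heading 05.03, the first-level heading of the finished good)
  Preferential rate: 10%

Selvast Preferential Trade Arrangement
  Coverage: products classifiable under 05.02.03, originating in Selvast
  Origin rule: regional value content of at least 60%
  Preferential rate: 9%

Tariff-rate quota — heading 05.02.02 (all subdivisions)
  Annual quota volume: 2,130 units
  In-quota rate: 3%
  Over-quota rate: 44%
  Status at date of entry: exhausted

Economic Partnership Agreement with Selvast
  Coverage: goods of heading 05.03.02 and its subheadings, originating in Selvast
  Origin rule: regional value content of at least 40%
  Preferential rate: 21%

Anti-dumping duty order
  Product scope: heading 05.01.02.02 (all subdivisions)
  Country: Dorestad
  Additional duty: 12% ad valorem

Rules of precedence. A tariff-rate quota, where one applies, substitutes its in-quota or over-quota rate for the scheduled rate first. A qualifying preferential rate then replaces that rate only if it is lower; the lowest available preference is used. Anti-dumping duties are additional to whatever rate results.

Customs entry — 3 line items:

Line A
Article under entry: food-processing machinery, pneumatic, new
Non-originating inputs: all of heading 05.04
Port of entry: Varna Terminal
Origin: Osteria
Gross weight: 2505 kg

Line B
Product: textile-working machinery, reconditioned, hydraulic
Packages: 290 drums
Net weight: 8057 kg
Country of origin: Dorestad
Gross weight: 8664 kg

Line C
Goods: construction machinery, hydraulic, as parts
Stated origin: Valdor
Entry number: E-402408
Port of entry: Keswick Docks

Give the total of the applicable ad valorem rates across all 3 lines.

Line A: food-processing → 05.03; pneumatic → 05.03.01; new → 05.03.01.02. Scheduled 6%. Osteria agreement on 05.03.01: CTH met → 10% available; preference 10% not lower than 6% → no reduction. → 6%.
Line B: textile-working → 05.01; hydraulic → 05.01.01; reconditioned → 05.01.01.03. Scheduled 12%. No special measure applies. → 12%.
Line C: construction → 05.04; hydraulic → 05.04.01; as parts → 05.04.01.02. Scheduled 5%. No special measure applies. → 5%.
Sum: 6% + 12% + 5% = 23%.

23%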